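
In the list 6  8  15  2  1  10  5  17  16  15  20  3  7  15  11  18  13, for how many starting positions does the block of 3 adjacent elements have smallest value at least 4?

8

6 8 15 → min 6  ≥ 4 ✓
8 15 2 → min 2
15 2 1 → min 1
2 1 10 → min 1
1 10 5 → min 1
10 5 17 → min 5  ≥ 4 ✓
5 17 16 → min 5  ≥ 4 ✓
17 16 15 → min 15  ≥ 4 ✓
16 15 20 → min 15  ≥ 4 ✓
15 20 3 → min 3
20 3 7 → min 3
3 7 15 → min 3
7 15 11 → min 7  ≥ 4 ✓
15 11 18 → min 11  ≥ 4 ✓
11 18 13 → min 11  ≥ 4 ✓
8 windows satisfy the condition.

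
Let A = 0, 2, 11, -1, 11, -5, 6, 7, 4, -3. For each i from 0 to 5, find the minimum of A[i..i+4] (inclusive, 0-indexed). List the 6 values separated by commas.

Sliding a size-5 window across the 10 values:
[0, 2, 11, -1, 11] → min -1
[2, 11, -1, 11, -5] → min -5
[11, -1, 11, -5, 6] → min -5
[-1, 11, -5, 6, 7] → min -5
[11, -5, 6, 7, 4] → min -5
[-5, 6, 7, 4, -3] → min -5

-1, -5, -5, -5, -5, -5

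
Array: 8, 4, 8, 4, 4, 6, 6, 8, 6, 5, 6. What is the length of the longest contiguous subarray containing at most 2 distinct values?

5

Extend right; when distinct count exceeds 2, shrink from the left:
[8] 1 distinct, len 1
[8, 4] 2 distinct, len 2
[8, 4, 8] 2 distinct, len 3
[8, 4, 8, 4] 2 distinct, len 4
[8, 4, 8, 4, 4] 2 distinct, len 5
[4, 4, 6] 2 distinct, len 3
[4, 4, 6, 6] 2 distinct, len 4
[6, 6, 8] 2 distinct, len 3
[6, 6, 8, 6] 2 distinct, len 4
[6, 5] 2 distinct, len 2
[6, 5, 6] 2 distinct, len 3
Longest length with ≤2 distinct: 5.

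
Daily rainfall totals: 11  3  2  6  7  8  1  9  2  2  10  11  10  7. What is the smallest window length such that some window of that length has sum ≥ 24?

Extend right; whenever the sum reaches 24, record the length and shrink from the left:
add 11: running sum 11 < 24
add 3: running sum 14 < 24
add 2: running sum 16 < 24
add 6: running sum 22 < 24
end 4: [11, 3, 2, 6, 7] sum 29, len 5
end 5: [3, 2, 6, 7, 8] sum 26, len 5
end 6: [2, 6, 7, 8, 1] sum 24, len 5
end 7: [7, 8, 1, 9] sum 25, len 4
end 8: [7, 8, 1, 9, 2] sum 27, len 5
end 9: [7, 8, 1, 9, 2, 2] sum 29, len 6
end 10: [1, 9, 2, 2, 10] sum 24, len 5
end 11: [2, 2, 10, 11] sum 25, len 4
end 12: [10, 11, 10] sum 31, len 3
end 13: [11, 10, 7] sum 28, len 3
Shortest qualifying length: 3.

3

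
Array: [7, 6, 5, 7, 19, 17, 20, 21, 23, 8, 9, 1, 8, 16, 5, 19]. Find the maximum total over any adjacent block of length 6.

108

(7, 6, 5, 7, 19, 17) → sum 61
(6, 5, 7, 19, 17, 20) → sum 74
(5, 7, 19, 17, 20, 21) → sum 89
(7, 19, 17, 20, 21, 23) → sum 107
(19, 17, 20, 21, 23, 8) → sum 108
(17, 20, 21, 23, 8, 9) → sum 98
(20, 21, 23, 8, 9, 1) → sum 82
(21, 23, 8, 9, 1, 8) → sum 70
(23, 8, 9, 1, 8, 16) → sum 65
(8, 9, 1, 8, 16, 5) → sum 47
(9, 1, 8, 16, 5, 19) → sum 58
Maximum of these is 108.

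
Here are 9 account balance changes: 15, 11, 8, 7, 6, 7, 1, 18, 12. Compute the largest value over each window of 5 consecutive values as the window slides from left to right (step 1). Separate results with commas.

15, 11, 8, 18, 18

[15, 11, 8, 7, 6] → max 15
[11, 8, 7, 6, 7] → max 11
[8, 7, 6, 7, 1] → max 8
[7, 6, 7, 1, 18] → max 18
[6, 7, 1, 18, 12] → max 18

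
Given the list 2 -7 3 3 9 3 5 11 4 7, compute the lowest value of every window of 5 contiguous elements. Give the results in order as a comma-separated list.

(2, -7, 3, 3, 9) → min -7
(-7, 3, 3, 9, 3) → min -7
(3, 3, 9, 3, 5) → min 3
(3, 9, 3, 5, 11) → min 3
(9, 3, 5, 11, 4) → min 3
(3, 5, 11, 4, 7) → min 3

-7, -7, 3, 3, 3, 3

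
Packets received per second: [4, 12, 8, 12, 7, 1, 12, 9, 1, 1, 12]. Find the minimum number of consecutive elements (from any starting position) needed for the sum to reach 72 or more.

add 4: running sum 4 < 72
add 12: running sum 16 < 72
add 8: running sum 24 < 72
add 12: running sum 36 < 72
add 7: running sum 43 < 72
add 1: running sum 44 < 72
add 12: running sum 56 < 72
add 9: running sum 65 < 72
add 1: running sum 66 < 72
add 1: running sum 67 < 72
add 12: shortest ending here [12, 8, 12, 7, 1, 12, 9, 1, 1, 12] sum 75, len 10
Shortest qualifying length: 10.

10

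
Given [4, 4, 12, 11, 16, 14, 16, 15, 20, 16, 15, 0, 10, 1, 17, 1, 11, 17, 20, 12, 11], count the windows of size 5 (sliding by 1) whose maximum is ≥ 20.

8

4 4 12 11 16 → max 16
4 12 11 16 14 → max 16
12 11 16 14 16 → max 16
11 16 14 16 15 → max 16
16 14 16 15 20 → max 20  ≥ 20 ✓
14 16 15 20 16 → max 20  ≥ 20 ✓
16 15 20 16 15 → max 20  ≥ 20 ✓
15 20 16 15 0 → max 20  ≥ 20 ✓
20 16 15 0 10 → max 20  ≥ 20 ✓
16 15 0 10 1 → max 16
15 0 10 1 17 → max 17
0 10 1 17 1 → max 17
10 1 17 1 11 → max 17
1 17 1 11 17 → max 17
17 1 11 17 20 → max 20  ≥ 20 ✓
1 11 17 20 12 → max 20  ≥ 20 ✓
11 17 20 12 11 → max 20  ≥ 20 ✓
8 windows satisfy the condition.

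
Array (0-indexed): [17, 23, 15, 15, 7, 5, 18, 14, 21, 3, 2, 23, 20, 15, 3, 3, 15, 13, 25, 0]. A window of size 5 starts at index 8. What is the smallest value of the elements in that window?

Elements at indices 8..12: 21, 3, 2, 23, 20
min(21, 3, 2, 23, 20) = 2

2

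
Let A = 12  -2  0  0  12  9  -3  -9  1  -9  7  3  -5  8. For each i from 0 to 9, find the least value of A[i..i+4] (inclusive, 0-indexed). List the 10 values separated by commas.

-2, -2, -3, -9, -9, -9, -9, -9, -9, -9

Sliding a size-5 window across the 14 values:
(12, -2, 0, 0, 12) → min -2
(-2, 0, 0, 12, 9) → min -2
(0, 0, 12, 9, -3) → min -3
(0, 12, 9, -3, -9) → min -9
(12, 9, -3, -9, 1) → min -9
(9, -3, -9, 1, -9) → min -9
(-3, -9, 1, -9, 7) → min -9
(-9, 1, -9, 7, 3) → min -9
(1, -9, 7, 3, -5) → min -9
(-9, 7, 3, -5, 8) → min -9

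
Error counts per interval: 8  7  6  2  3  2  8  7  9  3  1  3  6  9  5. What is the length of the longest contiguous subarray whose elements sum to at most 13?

add 8: [8] sum 8, len 1
add 7: [7] sum 7, len 1
add 6: [7, 6] sum 13, len 2
add 2: [6, 2] sum 8, len 2
add 3: [6, 2, 3] sum 11, len 3
add 2: [6, 2, 3, 2] sum 13, len 4
add 8: [3, 2, 8] sum 13, len 3
add 7: [7] sum 7, len 1
add 9: [9] sum 9, len 1
add 3: [9, 3] sum 12, len 2
add 1: [9, 3, 1] sum 13, len 3
add 3: [3, 1, 3] sum 7, len 3
add 6: [3, 1, 3, 6] sum 13, len 4
add 9: [9] sum 9, len 1
add 5: [5] sum 5, len 1
Longest length seen: 4.

4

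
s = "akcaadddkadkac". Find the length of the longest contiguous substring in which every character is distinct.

4

[a] len 1
[a, k] len 2
[a, k, c] len 3
[k, c, a] len 3
[a] len 1
[a, d] len 2
[d] len 1
[d] len 1
[d, k] len 2
[d, k, a] len 3
[k, a, d] len 3
[a, d, k] len 3
[d, k, a] len 3
[d, k, a, c] len 4
Longest all-distinct length: 4.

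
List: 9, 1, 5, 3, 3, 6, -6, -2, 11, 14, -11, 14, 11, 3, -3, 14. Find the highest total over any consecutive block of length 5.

Each size-5 window and its sum:
9 1 5 3 3 → sum 21
1 5 3 3 6 → sum 18
5 3 3 6 -6 → sum 11
3 3 6 -6 -2 → sum 4
3 6 -6 -2 11 → sum 12
6 -6 -2 11 14 → sum 23
-6 -2 11 14 -11 → sum 6
-2 11 14 -11 14 → sum 26
11 14 -11 14 11 → sum 39
14 -11 14 11 3 → sum 31
-11 14 11 3 -3 → sum 14
14 11 3 -3 14 → sum 39
Highest of these is 39.

39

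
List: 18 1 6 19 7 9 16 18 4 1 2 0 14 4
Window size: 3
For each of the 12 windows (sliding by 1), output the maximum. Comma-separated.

18, 19, 19, 19, 16, 18, 18, 18, 4, 2, 14, 14

Sliding a size-3 window across the 14 values:
[18, 1, 6] → max 18
[1, 6, 19] → max 19
[6, 19, 7] → max 19
[19, 7, 9] → max 19
[7, 9, 16] → max 16
[9, 16, 18] → max 18
[16, 18, 4] → max 18
[18, 4, 1] → max 18
[4, 1, 2] → max 4
[1, 2, 0] → max 2
[2, 0, 14] → max 14
[0, 14, 4] → max 14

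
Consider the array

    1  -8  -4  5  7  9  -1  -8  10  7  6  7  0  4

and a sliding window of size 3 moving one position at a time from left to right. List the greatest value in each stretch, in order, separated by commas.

(1, -8, -4) → max 1
(-8, -4, 5) → max 5
(-4, 5, 7) → max 7
(5, 7, 9) → max 9
(7, 9, -1) → max 9
(9, -1, -8) → max 9
(-1, -8, 10) → max 10
(-8, 10, 7) → max 10
(10, 7, 6) → max 10
(7, 6, 7) → max 7
(6, 7, 0) → max 7
(7, 0, 4) → max 7

1, 5, 7, 9, 9, 9, 10, 10, 10, 7, 7, 7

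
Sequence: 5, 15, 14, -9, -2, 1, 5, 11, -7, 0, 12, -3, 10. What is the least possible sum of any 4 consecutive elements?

(5, 15, 14, -9) → sum 25
(15, 14, -9, -2) → sum 18
(14, -9, -2, 1) → sum 4
(-9, -2, 1, 5) → sum -5
(-2, 1, 5, 11) → sum 15
(1, 5, 11, -7) → sum 10
(5, 11, -7, 0) → sum 9
(11, -7, 0, 12) → sum 16
(-7, 0, 12, -3) → sum 2
(0, 12, -3, 10) → sum 19
Least of these is -5.

-5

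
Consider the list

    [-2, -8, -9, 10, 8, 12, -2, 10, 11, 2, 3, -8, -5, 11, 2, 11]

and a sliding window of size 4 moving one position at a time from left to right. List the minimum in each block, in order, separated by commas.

[-2, -8, -9, 10] → min -9
[-8, -9, 10, 8] → min -9
[-9, 10, 8, 12] → min -9
[10, 8, 12, -2] → min -2
[8, 12, -2, 10] → min -2
[12, -2, 10, 11] → min -2
[-2, 10, 11, 2] → min -2
[10, 11, 2, 3] → min 2
[11, 2, 3, -8] → min -8
[2, 3, -8, -5] → min -8
[3, -8, -5, 11] → min -8
[-8, -5, 11, 2] → min -8
[-5, 11, 2, 11] → min -5

-9, -9, -9, -2, -2, -2, -2, 2, -8, -8, -8, -8, -5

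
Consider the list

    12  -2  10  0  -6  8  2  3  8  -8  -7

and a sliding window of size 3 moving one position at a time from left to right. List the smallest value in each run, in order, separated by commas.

(12, -2, 10) → min -2
(-2, 10, 0) → min -2
(10, 0, -6) → min -6
(0, -6, 8) → min -6
(-6, 8, 2) → min -6
(8, 2, 3) → min 2
(2, 3, 8) → min 2
(3, 8, -8) → min -8
(8, -8, -7) → min -8

-2, -2, -6, -6, -6, 2, 2, -8, -8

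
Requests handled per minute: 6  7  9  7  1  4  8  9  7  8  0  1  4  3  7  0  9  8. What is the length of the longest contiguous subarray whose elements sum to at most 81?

[6] sum 6 len 1
[6, 7] sum 13 len 2
[6, 7, 9] sum 22 len 3
[6, 7, 9, 7] sum 29 len 4
[6, 7, 9, 7, 1] sum 30 len 5
[6, 7, 9, 7, 1, 4] sum 34 len 6
[6, 7, 9, 7, 1, 4, 8] sum 42 len 7
[6, 7, 9, 7, 1, 4, 8, 9] sum 51 len 8
[6, 7, 9, 7, 1, 4, 8, 9, 7] sum 58 len 9
[6, 7, 9, 7, 1, 4, 8, 9, 7, 8] sum 66 len 10
[6, 7, 9, 7, 1, 4, 8, 9, 7, 8, 0] sum 66 len 11
[6, 7, 9, 7, 1, 4, 8, 9, 7, 8, 0, 1] sum 67 len 12
[6, 7, 9, 7, 1, 4, 8, 9, 7, 8, 0, 1, 4] sum 71 len 13
[6, 7, 9, 7, 1, 4, 8, 9, 7, 8, 0, 1, 4, 3] sum 74 len 14
[6, 7, 9, 7, 1, 4, 8, 9, 7, 8, 0, 1, 4, 3, 7] sum 81 len 15
[6, 7, 9, 7, 1, 4, 8, 9, 7, 8, 0, 1, 4, 3, 7, 0] sum 81 len 16
[9, 7, 1, 4, 8, 9, 7, 8, 0, 1, 4, 3, 7, 0, 9] sum 77 len 15
[7, 1, 4, 8, 9, 7, 8, 0, 1, 4, 3, 7, 0, 9, 8] sum 76 len 15
Longest length seen: 16.

16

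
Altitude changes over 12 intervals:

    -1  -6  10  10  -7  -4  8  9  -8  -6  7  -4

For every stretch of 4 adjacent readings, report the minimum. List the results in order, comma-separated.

-6, -7, -7, -7, -7, -8, -8, -8, -8

[-1, -6, 10, 10] → min -6
[-6, 10, 10, -7] → min -7
[10, 10, -7, -4] → min -7
[10, -7, -4, 8] → min -7
[-7, -4, 8, 9] → min -7
[-4, 8, 9, -8] → min -8
[8, 9, -8, -6] → min -8
[9, -8, -6, 7] → min -8
[-8, -6, 7, -4] → min -8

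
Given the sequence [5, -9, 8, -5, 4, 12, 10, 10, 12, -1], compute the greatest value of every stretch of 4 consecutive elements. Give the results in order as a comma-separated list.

Sliding a size-4 window across the 10 values:
[5, -9, 8, -5] → max 8
[-9, 8, -5, 4] → max 8
[8, -5, 4, 12] → max 12
[-5, 4, 12, 10] → max 12
[4, 12, 10, 10] → max 12
[12, 10, 10, 12] → max 12
[10, 10, 12, -1] → max 12

8, 8, 12, 12, 12, 12, 12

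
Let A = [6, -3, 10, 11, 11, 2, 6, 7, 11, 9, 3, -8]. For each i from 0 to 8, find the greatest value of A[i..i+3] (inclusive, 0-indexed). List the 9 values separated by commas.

11, 11, 11, 11, 11, 11, 11, 11, 11

Sliding a size-4 window across the 12 values:
6 -3 10 11 → max 11
-3 10 11 11 → max 11
10 11 11 2 → max 11
11 11 2 6 → max 11
11 2 6 7 → max 11
2 6 7 11 → max 11
6 7 11 9 → max 11
7 11 9 3 → max 11
11 9 3 -8 → max 11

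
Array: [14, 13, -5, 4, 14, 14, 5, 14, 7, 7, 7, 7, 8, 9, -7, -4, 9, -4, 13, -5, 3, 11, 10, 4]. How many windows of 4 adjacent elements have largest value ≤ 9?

(14, 13, -5, 4) → max 14
(13, -5, 4, 14) → max 14
(-5, 4, 14, 14) → max 14
(4, 14, 14, 5) → max 14
(14, 14, 5, 14) → max 14
(14, 5, 14, 7) → max 14
(5, 14, 7, 7) → max 14
(14, 7, 7, 7) → max 14
(7, 7, 7, 7) → max 7  ≤ 9 ✓
(7, 7, 7, 8) → max 8  ≤ 9 ✓
(7, 7, 8, 9) → max 9  ≤ 9 ✓
(7, 8, 9, -7) → max 9  ≤ 9 ✓
(8, 9, -7, -4) → max 9  ≤ 9 ✓
(9, -7, -4, 9) → max 9  ≤ 9 ✓
(-7, -4, 9, -4) → max 9  ≤ 9 ✓
(-4, 9, -4, 13) → max 13
(9, -4, 13, -5) → max 13
(-4, 13, -5, 3) → max 13
(13, -5, 3, 11) → max 13
(-5, 3, 11, 10) → max 11
(3, 11, 10, 4) → max 11
7 windows satisfy the condition.

7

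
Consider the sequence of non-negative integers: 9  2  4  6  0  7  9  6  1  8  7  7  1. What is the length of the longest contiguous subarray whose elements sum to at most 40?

Extend to the right; shrink from the left whenever the sum exceeds 40:
add 9: [9] sum 9, len 1
add 2: [9, 2] sum 11, len 2
add 4: [9, 2, 4] sum 15, len 3
add 6: [9, 2, 4, 6] sum 21, len 4
add 0: [9, 2, 4, 6, 0] sum 21, len 5
add 7: [9, 2, 4, 6, 0, 7] sum 28, len 6
add 9: [9, 2, 4, 6, 0, 7, 9] sum 37, len 7
add 6: [2, 4, 6, 0, 7, 9, 6] sum 34, len 7
add 1: [2, 4, 6, 0, 7, 9, 6, 1] sum 35, len 8
add 8: [6, 0, 7, 9, 6, 1, 8] sum 37, len 7
add 7: [0, 7, 9, 6, 1, 8, 7] sum 38, len 7
add 7: [9, 6, 1, 8, 7, 7] sum 38, len 6
add 1: [9, 6, 1, 8, 7, 7, 1] sum 39, len 7
Longest length seen: 8.

8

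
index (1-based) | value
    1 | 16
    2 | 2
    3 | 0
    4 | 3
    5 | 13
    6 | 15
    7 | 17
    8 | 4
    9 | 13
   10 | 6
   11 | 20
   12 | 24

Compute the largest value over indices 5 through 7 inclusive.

17

Elements at indices 5..7: 13, 15, 17
max(13, 15, 17) = 17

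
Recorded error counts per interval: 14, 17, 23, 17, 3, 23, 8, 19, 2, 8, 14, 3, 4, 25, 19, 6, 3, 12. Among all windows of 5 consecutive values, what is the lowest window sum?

31

14 17 23 17 3 → sum 74
17 23 17 3 23 → sum 83
23 17 3 23 8 → sum 74
17 3 23 8 19 → sum 70
3 23 8 19 2 → sum 55
23 8 19 2 8 → sum 60
8 19 2 8 14 → sum 51
19 2 8 14 3 → sum 46
2 8 14 3 4 → sum 31
8 14 3 4 25 → sum 54
14 3 4 25 19 → sum 65
3 4 25 19 6 → sum 57
4 25 19 6 3 → sum 57
25 19 6 3 12 → sum 65
Lowest of these is 31.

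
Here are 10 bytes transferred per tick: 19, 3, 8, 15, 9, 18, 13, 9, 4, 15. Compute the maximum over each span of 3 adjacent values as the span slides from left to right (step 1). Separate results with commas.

(19, 3, 8) → max 19
(3, 8, 15) → max 15
(8, 15, 9) → max 15
(15, 9, 18) → max 18
(9, 18, 13) → max 18
(18, 13, 9) → max 18
(13, 9, 4) → max 13
(9, 4, 15) → max 15

19, 15, 15, 18, 18, 18, 13, 15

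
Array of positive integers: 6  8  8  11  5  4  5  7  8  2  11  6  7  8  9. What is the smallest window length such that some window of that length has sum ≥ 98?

add 6: running sum 6 < 98
add 8: running sum 14 < 98
add 8: running sum 22 < 98
add 11: running sum 33 < 98
add 5: running sum 38 < 98
add 4: running sum 42 < 98
add 5: running sum 47 < 98
add 7: running sum 54 < 98
add 8: running sum 62 < 98
add 2: running sum 64 < 98
add 11: running sum 75 < 98
add 6: running sum 81 < 98
add 7: running sum 88 < 98
add 8: running sum 96 < 98
add 9: shortest ending here [8, 8, 11, 5, 4, 5, 7, 8, 2, 11, 6, 7, 8, 9] sum 99, len 14
Shortest qualifying length: 14.

14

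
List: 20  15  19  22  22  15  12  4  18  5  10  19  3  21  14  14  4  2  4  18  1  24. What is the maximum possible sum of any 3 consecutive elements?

Each size-3 window and its sum:
[20, 15, 19] → sum 54
[15, 19, 22] → sum 56
[19, 22, 22] → sum 63
[22, 22, 15] → sum 59
[22, 15, 12] → sum 49
[15, 12, 4] → sum 31
[12, 4, 18] → sum 34
[4, 18, 5] → sum 27
[18, 5, 10] → sum 33
[5, 10, 19] → sum 34
[10, 19, 3] → sum 32
[19, 3, 21] → sum 43
[3, 21, 14] → sum 38
[21, 14, 14] → sum 49
[14, 14, 4] → sum 32
[14, 4, 2] → sum 20
[4, 2, 4] → sum 10
[2, 4, 18] → sum 24
[4, 18, 1] → sum 23
[18, 1, 24] → sum 43
Maximum of these is 63.

63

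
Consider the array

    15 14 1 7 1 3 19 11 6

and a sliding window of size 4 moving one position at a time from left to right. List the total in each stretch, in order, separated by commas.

37, 23, 12, 30, 34, 39

15 14 1 7 → sum 37
14 1 7 1 → sum 23
1 7 1 3 → sum 12
7 1 3 19 → sum 30
1 3 19 11 → sum 34
3 19 11 6 → sum 39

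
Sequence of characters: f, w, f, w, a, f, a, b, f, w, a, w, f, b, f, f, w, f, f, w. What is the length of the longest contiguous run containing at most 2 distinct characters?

add f: window [f] (1 distinct), len 1
add w: window [f, w] (2 distinct), len 2
add f: window [f, w, f] (2 distinct), len 3
add w: window [f, w, f, w] (2 distinct), len 4
add a: window [w, a] (2 distinct), len 2
add f: window [a, f] (2 distinct), len 2
add a: window [a, f, a] (2 distinct), len 3
add b: window [a, b] (2 distinct), len 2
add f: window [b, f] (2 distinct), len 2
add w: window [f, w] (2 distinct), len 2
add a: window [w, a] (2 distinct), len 2
add w: window [w, a, w] (2 distinct), len 3
add f: window [w, f] (2 distinct), len 2
add b: window [f, b] (2 distinct), len 2
add f: window [f, b, f] (2 distinct), len 3
add f: window [f, b, f, f] (2 distinct), len 4
add w: window [f, f, w] (2 distinct), len 3
add f: window [f, f, w, f] (2 distinct), len 4
add f: window [f, f, w, f, f] (2 distinct), len 5
add w: window [f, f, w, f, f, w] (2 distinct), len 6
Longest length with ≤2 distinct: 6.

6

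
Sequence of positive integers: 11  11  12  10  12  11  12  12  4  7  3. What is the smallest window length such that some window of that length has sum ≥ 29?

add 11: running sum 11 < 29
add 11: running sum 22 < 29
end 2: [11, 11, 12] sum 34, len 3
end 3: [11, 12, 10] sum 33, len 3
end 4: [12, 10, 12] sum 34, len 3
end 5: [10, 12, 11] sum 33, len 3
end 6: [12, 11, 12] sum 35, len 3
end 7: [11, 12, 12] sum 35, len 3
end 8: [11, 12, 12, 4] sum 39, len 4
end 9: [12, 12, 4, 7] sum 35, len 4
end 10: [12, 12, 4, 7, 3] sum 38, len 5
Shortest qualifying length: 3.

3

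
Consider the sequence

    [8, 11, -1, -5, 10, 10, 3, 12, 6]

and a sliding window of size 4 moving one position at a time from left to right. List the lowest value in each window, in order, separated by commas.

(8, 11, -1, -5) → min -5
(11, -1, -5, 10) → min -5
(-1, -5, 10, 10) → min -5
(-5, 10, 10, 3) → min -5
(10, 10, 3, 12) → min 3
(10, 3, 12, 6) → min 3

-5, -5, -5, -5, 3, 3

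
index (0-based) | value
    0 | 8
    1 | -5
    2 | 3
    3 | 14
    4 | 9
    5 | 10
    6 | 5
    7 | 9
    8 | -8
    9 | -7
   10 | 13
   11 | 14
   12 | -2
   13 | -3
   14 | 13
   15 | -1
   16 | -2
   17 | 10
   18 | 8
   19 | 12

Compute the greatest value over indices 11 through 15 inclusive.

Elements at indices 11..15: 14, -2, -3, 13, -1
max(14, -2, -3, 13, -1) = 14

14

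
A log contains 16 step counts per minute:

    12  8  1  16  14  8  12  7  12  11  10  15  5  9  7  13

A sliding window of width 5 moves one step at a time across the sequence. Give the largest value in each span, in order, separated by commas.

12 8 1 16 14 → max 16
8 1 16 14 8 → max 16
1 16 14 8 12 → max 16
16 14 8 12 7 → max 16
14 8 12 7 12 → max 14
8 12 7 12 11 → max 12
12 7 12 11 10 → max 12
7 12 11 10 15 → max 15
12 11 10 15 5 → max 15
11 10 15 5 9 → max 15
10 15 5 9 7 → max 15
15 5 9 7 13 → max 15

16, 16, 16, 16, 14, 12, 12, 15, 15, 15, 15, 15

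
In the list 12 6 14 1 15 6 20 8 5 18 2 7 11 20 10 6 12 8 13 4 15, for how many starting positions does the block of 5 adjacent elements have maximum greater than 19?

12 6 14 1 15 → max 15
6 14 1 15 6 → max 15
14 1 15 6 20 → max 20  > 19 ✓
1 15 6 20 8 → max 20  > 19 ✓
15 6 20 8 5 → max 20  > 19 ✓
6 20 8 5 18 → max 20  > 19 ✓
20 8 5 18 2 → max 20  > 19 ✓
8 5 18 2 7 → max 18
5 18 2 7 11 → max 18
18 2 7 11 20 → max 20  > 19 ✓
2 7 11 20 10 → max 20  > 19 ✓
7 11 20 10 6 → max 20  > 19 ✓
11 20 10 6 12 → max 20  > 19 ✓
20 10 6 12 8 → max 20  > 19 ✓
10 6 12 8 13 → max 13
6 12 8 13 4 → max 13
12 8 13 4 15 → max 15
10 windows satisfy the condition.

10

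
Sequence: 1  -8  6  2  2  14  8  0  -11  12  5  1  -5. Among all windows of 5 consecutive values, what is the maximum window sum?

32

(1, -8, 6, 2, 2) → sum 3
(-8, 6, 2, 2, 14) → sum 16
(6, 2, 2, 14, 8) → sum 32
(2, 2, 14, 8, 0) → sum 26
(2, 14, 8, 0, -11) → sum 13
(14, 8, 0, -11, 12) → sum 23
(8, 0, -11, 12, 5) → sum 14
(0, -11, 12, 5, 1) → sum 7
(-11, 12, 5, 1, -5) → sum 2
Maximum of these is 32.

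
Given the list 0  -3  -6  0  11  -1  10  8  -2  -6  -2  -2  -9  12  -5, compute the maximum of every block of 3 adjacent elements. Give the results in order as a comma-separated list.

0, 0, 11, 11, 11, 10, 10, 8, -2, -2, -2, 12, 12

[0, -3, -6] → max 0
[-3, -6, 0] → max 0
[-6, 0, 11] → max 11
[0, 11, -1] → max 11
[11, -1, 10] → max 11
[-1, 10, 8] → max 10
[10, 8, -2] → max 10
[8, -2, -6] → max 8
[-2, -6, -2] → max -2
[-6, -2, -2] → max -2
[-2, -2, -9] → max -2
[-2, -9, 12] → max 12
[-9, 12, -5] → max 12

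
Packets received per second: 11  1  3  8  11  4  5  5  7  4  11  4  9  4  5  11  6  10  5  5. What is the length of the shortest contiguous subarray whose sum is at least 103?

15

add 11: running sum 11 < 103
add 1: running sum 12 < 103
add 3: running sum 15 < 103
add 8: running sum 23 < 103
add 11: running sum 34 < 103
add 4: running sum 38 < 103
add 5: running sum 43 < 103
add 5: running sum 48 < 103
add 7: running sum 55 < 103
add 4: running sum 59 < 103
add 11: running sum 70 < 103
add 4: running sum 74 < 103
add 9: running sum 83 < 103
add 4: running sum 87 < 103
add 5: running sum 92 < 103
add 11: shortest ending here [11, 1, 3, 8, 11, 4, 5, 5, 7, 4, 11, 4, 9, 4, 5, 11] sum 103, len 16
add 6: shortest ending here [11, 1, 3, 8, 11, 4, 5, 5, 7, 4, 11, 4, 9, 4, 5, 11, 6] sum 109, len 17
add 10: shortest ending here [8, 11, 4, 5, 5, 7, 4, 11, 4, 9, 4, 5, 11, 6, 10] sum 104, len 15
add 5: shortest ending here [8, 11, 4, 5, 5, 7, 4, 11, 4, 9, 4, 5, 11, 6, 10, 5] sum 109, len 16
add 5: shortest ending here [11, 4, 5, 5, 7, 4, 11, 4, 9, 4, 5, 11, 6, 10, 5, 5] sum 106, len 16
Shortest qualifying length: 15.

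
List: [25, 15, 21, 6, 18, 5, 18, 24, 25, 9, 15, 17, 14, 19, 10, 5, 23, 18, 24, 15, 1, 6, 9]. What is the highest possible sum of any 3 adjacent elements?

67

(25, 15, 21) → sum 61
(15, 21, 6) → sum 42
(21, 6, 18) → sum 45
(6, 18, 5) → sum 29
(18, 5, 18) → sum 41
(5, 18, 24) → sum 47
(18, 24, 25) → sum 67
(24, 25, 9) → sum 58
(25, 9, 15) → sum 49
(9, 15, 17) → sum 41
(15, 17, 14) → sum 46
(17, 14, 19) → sum 50
(14, 19, 10) → sum 43
(19, 10, 5) → sum 34
(10, 5, 23) → sum 38
(5, 23, 18) → sum 46
(23, 18, 24) → sum 65
(18, 24, 15) → sum 57
(24, 15, 1) → sum 40
(15, 1, 6) → sum 22
(1, 6, 9) → sum 16
Highest of these is 67.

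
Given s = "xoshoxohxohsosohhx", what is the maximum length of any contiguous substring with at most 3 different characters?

add x: window [x] (1 distinct), len 1
add o: window [x, o] (2 distinct), len 2
add s: window [x, o, s] (3 distinct), len 3
add h: window [o, s, h] (3 distinct), len 3
add o: window [o, s, h, o] (3 distinct), len 4
add x: window [h, o, x] (3 distinct), len 3
add o: window [h, o, x, o] (3 distinct), len 4
add h: window [h, o, x, o, h] (3 distinct), len 5
add x: window [h, o, x, o, h, x] (3 distinct), len 6
add o: window [h, o, x, o, h, x, o] (3 distinct), len 7
add h: window [h, o, x, o, h, x, o, h] (3 distinct), len 8
add s: window [o, h, s] (3 distinct), len 3
add o: window [o, h, s, o] (3 distinct), len 4
add s: window [o, h, s, o, s] (3 distinct), len 5
add o: window [o, h, s, o, s, o] (3 distinct), len 6
add h: window [o, h, s, o, s, o, h] (3 distinct), len 7
add h: window [o, h, s, o, s, o, h, h] (3 distinct), len 8
add x: window [o, h, h, x] (3 distinct), len 4
Longest length with ≤3 distinct: 8.

8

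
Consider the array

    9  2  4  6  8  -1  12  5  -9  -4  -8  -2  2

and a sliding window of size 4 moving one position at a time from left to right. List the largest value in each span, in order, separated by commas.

Sliding a size-4 window across the 13 values:
[9, 2, 4, 6] → max 9
[2, 4, 6, 8] → max 8
[4, 6, 8, -1] → max 8
[6, 8, -1, 12] → max 12
[8, -1, 12, 5] → max 12
[-1, 12, 5, -9] → max 12
[12, 5, -9, -4] → max 12
[5, -9, -4, -8] → max 5
[-9, -4, -8, -2] → max -2
[-4, -8, -2, 2] → max 2

9, 8, 8, 12, 12, 12, 12, 5, -2, 2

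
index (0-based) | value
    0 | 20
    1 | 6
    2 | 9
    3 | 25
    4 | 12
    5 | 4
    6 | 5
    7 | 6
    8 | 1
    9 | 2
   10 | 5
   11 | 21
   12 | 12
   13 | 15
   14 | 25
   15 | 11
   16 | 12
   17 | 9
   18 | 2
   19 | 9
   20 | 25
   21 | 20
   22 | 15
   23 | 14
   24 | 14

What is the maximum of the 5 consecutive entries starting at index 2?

Elements at indices 2..6: 9, 25, 12, 4, 5
max(9, 25, 12, 4, 5) = 25

25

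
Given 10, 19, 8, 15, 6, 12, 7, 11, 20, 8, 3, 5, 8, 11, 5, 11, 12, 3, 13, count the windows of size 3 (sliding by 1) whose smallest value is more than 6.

5

(10, 19, 8) → min 8  > 6 ✓
(19, 8, 15) → min 8  > 6 ✓
(8, 15, 6) → min 6
(15, 6, 12) → min 6
(6, 12, 7) → min 6
(12, 7, 11) → min 7  > 6 ✓
(7, 11, 20) → min 7  > 6 ✓
(11, 20, 8) → min 8  > 6 ✓
(20, 8, 3) → min 3
(8, 3, 5) → min 3
(3, 5, 8) → min 3
(5, 8, 11) → min 5
(8, 11, 5) → min 5
(11, 5, 11) → min 5
(5, 11, 12) → min 5
(11, 12, 3) → min 3
(12, 3, 13) → min 3
5 windows satisfy the condition.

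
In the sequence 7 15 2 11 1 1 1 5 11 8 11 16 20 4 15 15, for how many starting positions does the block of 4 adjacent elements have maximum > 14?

[7, 15, 2, 11] → max 15  > 14 ✓
[15, 2, 11, 1] → max 15  > 14 ✓
[2, 11, 1, 1] → max 11
[11, 1, 1, 1] → max 11
[1, 1, 1, 5] → max 5
[1, 1, 5, 11] → max 11
[1, 5, 11, 8] → max 11
[5, 11, 8, 11] → max 11
[11, 8, 11, 16] → max 16  > 14 ✓
[8, 11, 16, 20] → max 20  > 14 ✓
[11, 16, 20, 4] → max 20  > 14 ✓
[16, 20, 4, 15] → max 20  > 14 ✓
[20, 4, 15, 15] → max 20  > 14 ✓
7 windows satisfy the condition.

7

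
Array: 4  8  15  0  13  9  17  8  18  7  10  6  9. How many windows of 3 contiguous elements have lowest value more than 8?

(4, 8, 15) → min 4
(8, 15, 0) → min 0
(15, 0, 13) → min 0
(0, 13, 9) → min 0
(13, 9, 17) → min 9  > 8 ✓
(9, 17, 8) → min 8
(17, 8, 18) → min 8
(8, 18, 7) → min 7
(18, 7, 10) → min 7
(7, 10, 6) → min 6
(10, 6, 9) → min 6
1 window satisfy the condition.

1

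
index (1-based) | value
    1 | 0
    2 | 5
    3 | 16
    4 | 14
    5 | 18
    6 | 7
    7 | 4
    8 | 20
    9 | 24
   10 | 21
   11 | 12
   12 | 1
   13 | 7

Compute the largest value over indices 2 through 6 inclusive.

Elements at indices 2..6: 5, 16, 14, 18, 7
max(5, 16, 14, 18, 7) = 18

18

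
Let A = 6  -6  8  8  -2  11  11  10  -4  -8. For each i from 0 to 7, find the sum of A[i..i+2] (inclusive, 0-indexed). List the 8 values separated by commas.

6 -6 8 → sum 8
-6 8 8 → sum 10
8 8 -2 → sum 14
8 -2 11 → sum 17
-2 11 11 → sum 20
11 11 10 → sum 32
11 10 -4 → sum 17
10 -4 -8 → sum -2

8, 10, 14, 17, 20, 32, 17, -2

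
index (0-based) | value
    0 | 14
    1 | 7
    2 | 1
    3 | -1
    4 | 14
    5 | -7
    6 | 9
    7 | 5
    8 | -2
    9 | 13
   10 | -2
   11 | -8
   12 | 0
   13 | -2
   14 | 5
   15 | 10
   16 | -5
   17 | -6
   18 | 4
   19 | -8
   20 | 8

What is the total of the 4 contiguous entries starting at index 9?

Elements at indices 9..12: 13, -2, -8, 0
sum(13, -2, -8, 0) = 3

3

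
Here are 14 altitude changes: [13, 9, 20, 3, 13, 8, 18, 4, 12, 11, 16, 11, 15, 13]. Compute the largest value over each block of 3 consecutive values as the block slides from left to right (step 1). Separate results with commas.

20, 20, 20, 13, 18, 18, 18, 12, 16, 16, 16, 15

[13, 9, 20] → max 20
[9, 20, 3] → max 20
[20, 3, 13] → max 20
[3, 13, 8] → max 13
[13, 8, 18] → max 18
[8, 18, 4] → max 18
[18, 4, 12] → max 18
[4, 12, 11] → max 12
[12, 11, 16] → max 16
[11, 16, 11] → max 16
[16, 11, 15] → max 16
[11, 15, 13] → max 15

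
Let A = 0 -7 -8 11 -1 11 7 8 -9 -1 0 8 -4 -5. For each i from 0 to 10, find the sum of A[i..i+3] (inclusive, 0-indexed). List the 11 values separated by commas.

(0, -7, -8, 11) → sum -4
(-7, -8, 11, -1) → sum -5
(-8, 11, -1, 11) → sum 13
(11, -1, 11, 7) → sum 28
(-1, 11, 7, 8) → sum 25
(11, 7, 8, -9) → sum 17
(7, 8, -9, -1) → sum 5
(8, -9, -1, 0) → sum -2
(-9, -1, 0, 8) → sum -2
(-1, 0, 8, -4) → sum 3
(0, 8, -4, -5) → sum -1

-4, -5, 13, 28, 25, 17, 5, -2, -2, 3, -1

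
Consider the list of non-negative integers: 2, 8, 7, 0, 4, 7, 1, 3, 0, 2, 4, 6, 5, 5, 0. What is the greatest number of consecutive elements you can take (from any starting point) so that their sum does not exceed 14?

5

add 2: [2] sum 2, len 1
add 8: [2, 8] sum 10, len 2
add 7: [7] sum 7, len 1
add 0: [7, 0] sum 7, len 2
add 4: [7, 0, 4] sum 11, len 3
add 7: [0, 4, 7] sum 11, len 3
add 1: [0, 4, 7, 1] sum 12, len 4
add 3: [7, 1, 3] sum 11, len 3
add 0: [7, 1, 3, 0] sum 11, len 4
add 2: [7, 1, 3, 0, 2] sum 13, len 5
add 4: [1, 3, 0, 2, 4] sum 10, len 5
add 6: [0, 2, 4, 6] sum 12, len 4
add 5: [6, 5] sum 11, len 2
add 5: [5, 5] sum 10, len 2
add 0: [5, 5, 0] sum 10, len 3
Longest length seen: 5.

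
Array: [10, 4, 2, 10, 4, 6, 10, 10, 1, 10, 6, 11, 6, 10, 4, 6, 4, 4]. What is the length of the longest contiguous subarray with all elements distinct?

add 10: [10] len 1
add 4: [10, 4] len 2
add 2: [10, 4, 2] len 3
add 10 (repeat 10, move left end past it): [4, 2, 10] len 3
add 4 (repeat 4, move left end past it): [2, 10, 4] len 3
add 6: [2, 10, 4, 6] len 4
add 10 (repeat 10, move left end past it): [4, 6, 10] len 3
add 10 (repeat 10, move left end past it): [10] len 1
add 1: [10, 1] len 2
add 10 (repeat 10, move left end past it): [1, 10] len 2
add 6: [1, 10, 6] len 3
add 11: [1, 10, 6, 11] len 4
add 6 (repeat 6, move left end past it): [11, 6] len 2
add 10: [11, 6, 10] len 3
add 4: [11, 6, 10, 4] len 4
add 6 (repeat 6, move left end past it): [10, 4, 6] len 3
add 4 (repeat 4, move left end past it): [6, 4] len 2
add 4 (repeat 4, move left end past it): [4] len 1
Longest all-distinct length: 4.

4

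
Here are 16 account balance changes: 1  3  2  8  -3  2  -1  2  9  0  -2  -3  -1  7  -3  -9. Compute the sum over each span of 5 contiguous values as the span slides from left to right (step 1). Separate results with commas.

Sliding a size-5 window across the 16 values:
1 3 2 8 -3 → sum 11
3 2 8 -3 2 → sum 12
2 8 -3 2 -1 → sum 8
8 -3 2 -1 2 → sum 8
-3 2 -1 2 9 → sum 9
2 -1 2 9 0 → sum 12
-1 2 9 0 -2 → sum 8
2 9 0 -2 -3 → sum 6
9 0 -2 -3 -1 → sum 3
0 -2 -3 -1 7 → sum 1
-2 -3 -1 7 -3 → sum -2
-3 -1 7 -3 -9 → sum -9

11, 12, 8, 8, 9, 12, 8, 6, 3, 1, -2, -9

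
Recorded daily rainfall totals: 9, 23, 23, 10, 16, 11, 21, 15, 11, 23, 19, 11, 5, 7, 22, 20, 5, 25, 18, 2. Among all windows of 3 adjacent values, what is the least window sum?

(9, 23, 23) → sum 55
(23, 23, 10) → sum 56
(23, 10, 16) → sum 49
(10, 16, 11) → sum 37
(16, 11, 21) → sum 48
(11, 21, 15) → sum 47
(21, 15, 11) → sum 47
(15, 11, 23) → sum 49
(11, 23, 19) → sum 53
(23, 19, 11) → sum 53
(19, 11, 5) → sum 35
(11, 5, 7) → sum 23
(5, 7, 22) → sum 34
(7, 22, 20) → sum 49
(22, 20, 5) → sum 47
(20, 5, 25) → sum 50
(5, 25, 18) → sum 48
(25, 18, 2) → sum 45
Least of these is 23.

23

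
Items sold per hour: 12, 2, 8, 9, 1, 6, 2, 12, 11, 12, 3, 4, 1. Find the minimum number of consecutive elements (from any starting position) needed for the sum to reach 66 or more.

10

add 12: running sum 12 < 66
add 2: running sum 14 < 66
add 8: running sum 22 < 66
add 9: running sum 31 < 66
add 1: running sum 32 < 66
add 6: running sum 38 < 66
add 2: running sum 40 < 66
add 12: running sum 52 < 66
add 11: running sum 63 < 66
add 12: shortest ending here [12, 2, 8, 9, 1, 6, 2, 12, 11, 12] sum 75, len 10
add 3: shortest ending here [2, 8, 9, 1, 6, 2, 12, 11, 12, 3] sum 66, len 10
add 4: shortest ending here [8, 9, 1, 6, 2, 12, 11, 12, 3, 4] sum 68, len 10
add 1: shortest ending here [8, 9, 1, 6, 2, 12, 11, 12, 3, 4, 1] sum 69, len 11
Shortest qualifying length: 10.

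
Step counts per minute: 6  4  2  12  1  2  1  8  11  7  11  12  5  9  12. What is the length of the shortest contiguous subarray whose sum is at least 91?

12

add 6: running sum 6 < 91
add 4: running sum 10 < 91
add 2: running sum 12 < 91
add 12: running sum 24 < 91
add 1: running sum 25 < 91
add 2: running sum 27 < 91
add 1: running sum 28 < 91
add 8: running sum 36 < 91
add 11: running sum 47 < 91
add 7: running sum 54 < 91
add 11: running sum 65 < 91
add 12: running sum 77 < 91
add 5: running sum 82 < 91
end 13: [6, 4, 2, 12, 1, 2, 1, 8, 11, 7, 11, 12, 5, 9] sum 91, len 14
end 14: [12, 1, 2, 1, 8, 11, 7, 11, 12, 5, 9, 12] sum 91, len 12
Shortest qualifying length: 12.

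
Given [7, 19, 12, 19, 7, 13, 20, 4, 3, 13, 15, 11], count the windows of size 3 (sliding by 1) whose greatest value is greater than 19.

(7, 19, 12) → max 19
(19, 12, 19) → max 19
(12, 19, 7) → max 19
(19, 7, 13) → max 19
(7, 13, 20) → max 20  > 19 ✓
(13, 20, 4) → max 20  > 19 ✓
(20, 4, 3) → max 20  > 19 ✓
(4, 3, 13) → max 13
(3, 13, 15) → max 15
(13, 15, 11) → max 15
3 windows satisfy the condition.

3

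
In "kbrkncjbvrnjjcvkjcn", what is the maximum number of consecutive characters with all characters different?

7

add k: [k] len 1
add b: [k, b] len 2
add r: [k, b, r] len 3
add k (repeat k, move left end past it): [b, r, k] len 3
add n: [b, r, k, n] len 4
add c: [b, r, k, n, c] len 5
add j: [b, r, k, n, c, j] len 6
add b (repeat b, move left end past it): [r, k, n, c, j, b] len 6
add v: [r, k, n, c, j, b, v] len 7
add r (repeat r, move left end past it): [k, n, c, j, b, v, r] len 7
add n (repeat n, move left end past it): [c, j, b, v, r, n] len 6
add j (repeat j, move left end past it): [b, v, r, n, j] len 5
add j (repeat j, move left end past it): [j] len 1
add c: [j, c] len 2
add v: [j, c, v] len 3
add k: [j, c, v, k] len 4
add j (repeat j, move left end past it): [c, v, k, j] len 4
add c (repeat c, move left end past it): [v, k, j, c] len 4
add n: [v, k, j, c, n] len 5
Longest all-distinct length: 7.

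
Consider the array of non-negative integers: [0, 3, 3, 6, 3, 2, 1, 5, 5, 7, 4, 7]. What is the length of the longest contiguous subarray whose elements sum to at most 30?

[0] sum 0 len 1
[0, 3] sum 3 len 2
[0, 3, 3] sum 6 len 3
[0, 3, 3, 6] sum 12 len 4
[0, 3, 3, 6, 3] sum 15 len 5
[0, 3, 3, 6, 3, 2] sum 17 len 6
[0, 3, 3, 6, 3, 2, 1] sum 18 len 7
[0, 3, 3, 6, 3, 2, 1, 5] sum 23 len 8
[0, 3, 3, 6, 3, 2, 1, 5, 5] sum 28 len 9
[6, 3, 2, 1, 5, 5, 7] sum 29 len 7
[3, 2, 1, 5, 5, 7, 4] sum 27 len 7
[1, 5, 5, 7, 4, 7] sum 29 len 6
Longest length seen: 9.

9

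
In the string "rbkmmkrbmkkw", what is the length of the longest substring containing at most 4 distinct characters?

11

[r] 1 distinct, len 1
[r, b] 2 distinct, len 2
[r, b, k] 3 distinct, len 3
[r, b, k, m] 4 distinct, len 4
[r, b, k, m, m] 4 distinct, len 5
[r, b, k, m, m, k] 4 distinct, len 6
[r, b, k, m, m, k, r] 4 distinct, len 7
[r, b, k, m, m, k, r, b] 4 distinct, len 8
[r, b, k, m, m, k, r, b, m] 4 distinct, len 9
[r, b, k, m, m, k, r, b, m, k] 4 distinct, len 10
[r, b, k, m, m, k, r, b, m, k, k] 4 distinct, len 11
[b, m, k, k, w] 4 distinct, len 5
Longest length with ≤4 distinct: 11.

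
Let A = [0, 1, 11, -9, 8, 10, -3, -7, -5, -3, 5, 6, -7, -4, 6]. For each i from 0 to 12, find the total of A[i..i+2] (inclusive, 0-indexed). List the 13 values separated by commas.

12, 3, 10, 9, 15, 0, -15, -15, -3, 8, 4, -5, -5

(0, 1, 11) → sum 12
(1, 11, -9) → sum 3
(11, -9, 8) → sum 10
(-9, 8, 10) → sum 9
(8, 10, -3) → sum 15
(10, -3, -7) → sum 0
(-3, -7, -5) → sum -15
(-7, -5, -3) → sum -15
(-5, -3, 5) → sum -3
(-3, 5, 6) → sum 8
(5, 6, -7) → sum 4
(6, -7, -4) → sum -5
(-7, -4, 6) → sum -5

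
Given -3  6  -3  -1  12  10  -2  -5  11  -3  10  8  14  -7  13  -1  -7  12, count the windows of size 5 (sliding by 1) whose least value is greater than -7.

[-3, 6, -3, -1, 12] → min -3  > -7 ✓
[6, -3, -1, 12, 10] → min -3  > -7 ✓
[-3, -1, 12, 10, -2] → min -3  > -7 ✓
[-1, 12, 10, -2, -5] → min -5  > -7 ✓
[12, 10, -2, -5, 11] → min -5  > -7 ✓
[10, -2, -5, 11, -3] → min -5  > -7 ✓
[-2, -5, 11, -3, 10] → min -5  > -7 ✓
[-5, 11, -3, 10, 8] → min -5  > -7 ✓
[11, -3, 10, 8, 14] → min -3  > -7 ✓
[-3, 10, 8, 14, -7] → min -7
[10, 8, 14, -7, 13] → min -7
[8, 14, -7, 13, -1] → min -7
[14, -7, 13, -1, -7] → min -7
[-7, 13, -1, -7, 12] → min -7
9 windows satisfy the condition.

9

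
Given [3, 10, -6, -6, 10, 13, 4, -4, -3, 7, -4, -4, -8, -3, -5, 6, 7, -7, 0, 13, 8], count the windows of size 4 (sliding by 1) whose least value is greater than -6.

6

3 10 -6 -6 → min -6
10 -6 -6 10 → min -6
-6 -6 10 13 → min -6
-6 10 13 4 → min -6
10 13 4 -4 → min -4  > -6 ✓
13 4 -4 -3 → min -4  > -6 ✓
4 -4 -3 7 → min -4  > -6 ✓
-4 -3 7 -4 → min -4  > -6 ✓
-3 7 -4 -4 → min -4  > -6 ✓
7 -4 -4 -8 → min -8
-4 -4 -8 -3 → min -8
-4 -8 -3 -5 → min -8
-8 -3 -5 6 → min -8
-3 -5 6 7 → min -5  > -6 ✓
-5 6 7 -7 → min -7
6 7 -7 0 → min -7
7 -7 0 13 → min -7
-7 0 13 8 → min -7
6 windows satisfy the condition.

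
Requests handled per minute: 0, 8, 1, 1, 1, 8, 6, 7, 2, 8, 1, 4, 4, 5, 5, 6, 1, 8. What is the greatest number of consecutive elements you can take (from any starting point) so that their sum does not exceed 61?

add 0: [0] sum 0, len 1
add 8: [0, 8] sum 8, len 2
add 1: [0, 8, 1] sum 9, len 3
add 1: [0, 8, 1, 1] sum 10, len 4
add 1: [0, 8, 1, 1, 1] sum 11, len 5
add 8: [0, 8, 1, 1, 1, 8] sum 19, len 6
add 6: [0, 8, 1, 1, 1, 8, 6] sum 25, len 7
add 7: [0, 8, 1, 1, 1, 8, 6, 7] sum 32, len 8
add 2: [0, 8, 1, 1, 1, 8, 6, 7, 2] sum 34, len 9
add 8: [0, 8, 1, 1, 1, 8, 6, 7, 2, 8] sum 42, len 10
add 1: [0, 8, 1, 1, 1, 8, 6, 7, 2, 8, 1] sum 43, len 11
add 4: [0, 8, 1, 1, 1, 8, 6, 7, 2, 8, 1, 4] sum 47, len 12
add 4: [0, 8, 1, 1, 1, 8, 6, 7, 2, 8, 1, 4, 4] sum 51, len 13
add 5: [0, 8, 1, 1, 1, 8, 6, 7, 2, 8, 1, 4, 4, 5] sum 56, len 14
add 5: [0, 8, 1, 1, 1, 8, 6, 7, 2, 8, 1, 4, 4, 5, 5] sum 61, len 15
add 6: [1, 1, 1, 8, 6, 7, 2, 8, 1, 4, 4, 5, 5, 6] sum 59, len 14
add 1: [1, 1, 1, 8, 6, 7, 2, 8, 1, 4, 4, 5, 5, 6, 1] sum 60, len 15
add 8: [6, 7, 2, 8, 1, 4, 4, 5, 5, 6, 1, 8] sum 57, len 12
Longest length seen: 15.

15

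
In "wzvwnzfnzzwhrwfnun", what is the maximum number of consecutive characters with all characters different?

6

add w: [w] len 1
add z: [w, z] len 2
add v: [w, z, v] len 3
add w (repeat w, move left end past it): [z, v, w] len 3
add n: [z, v, w, n] len 4
add z (repeat z, move left end past it): [v, w, n, z] len 4
add f: [v, w, n, z, f] len 5
add n (repeat n, move left end past it): [z, f, n] len 3
add z (repeat z, move left end past it): [f, n, z] len 3
add z (repeat z, move left end past it): [z] len 1
add w: [z, w] len 2
add h: [z, w, h] len 3
add r: [z, w, h, r] len 4
add w (repeat w, move left end past it): [h, r, w] len 3
add f: [h, r, w, f] len 4
add n: [h, r, w, f, n] len 5
add u: [h, r, w, f, n, u] len 6
add n (repeat n, move left end past it): [u, n] len 2
Longest all-distinct length: 6.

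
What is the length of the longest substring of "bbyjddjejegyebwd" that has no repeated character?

[b] len 1
[b] len 1
[b, y] len 2
[b, y, j] len 3
[b, y, j, d] len 4
[d] len 1
[d, j] len 2
[d, j, e] len 3
[e, j] len 2
[j, e] len 2
[j, e, g] len 3
[j, e, g, y] len 4
[g, y, e] len 3
[g, y, e, b] len 4
[g, y, e, b, w] len 5
[g, y, e, b, w, d] len 6
Longest all-distinct length: 6.

6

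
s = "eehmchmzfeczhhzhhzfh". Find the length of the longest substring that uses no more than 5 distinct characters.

13

[e] 1 distinct, len 1
[e, e] 1 distinct, len 2
[e, e, h] 2 distinct, len 3
[e, e, h, m] 3 distinct, len 4
[e, e, h, m, c] 4 distinct, len 5
[e, e, h, m, c, h] 4 distinct, len 6
[e, e, h, m, c, h, m] 4 distinct, len 7
[e, e, h, m, c, h, m, z] 5 distinct, len 8
[h, m, c, h, m, z, f] 5 distinct, len 7
[h, m, z, f, e] 5 distinct, len 5
[m, z, f, e, c] 5 distinct, len 5
[m, z, f, e, c, z] 5 distinct, len 6
[z, f, e, c, z, h] 5 distinct, len 6
[z, f, e, c, z, h, h] 5 distinct, len 7
[z, f, e, c, z, h, h, z] 5 distinct, len 8
[z, f, e, c, z, h, h, z, h] 5 distinct, len 9
[z, f, e, c, z, h, h, z, h, h] 5 distinct, len 10
[z, f, e, c, z, h, h, z, h, h, z] 5 distinct, len 11
[z, f, e, c, z, h, h, z, h, h, z, f] 5 distinct, len 12
[z, f, e, c, z, h, h, z, h, h, z, f, h] 5 distinct, len 13
Longest length with ≤5 distinct: 13.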